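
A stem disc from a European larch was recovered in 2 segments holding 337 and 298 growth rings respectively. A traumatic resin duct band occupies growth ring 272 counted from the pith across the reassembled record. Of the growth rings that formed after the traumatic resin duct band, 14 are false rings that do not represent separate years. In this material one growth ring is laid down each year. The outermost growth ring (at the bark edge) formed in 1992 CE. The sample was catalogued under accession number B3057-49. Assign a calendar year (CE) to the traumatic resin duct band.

1643 CE

Total growth rings = 337 + 298 = 635.
Between growth ring 272 and the bark edge there are 635 − 272 = 363 growth rings.
Excluding 14 false growth rings: 363 − 14 = 349.
The growth ring at the bark edge is 1992 CE, so the traumatic resin duct band dates to 1992 − 349 = 1643 CE.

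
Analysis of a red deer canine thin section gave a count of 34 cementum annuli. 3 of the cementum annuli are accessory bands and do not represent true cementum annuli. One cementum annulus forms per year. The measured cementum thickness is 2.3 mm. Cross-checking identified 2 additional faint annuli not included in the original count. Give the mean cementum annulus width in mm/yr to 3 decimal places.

0.070 mm/yr

True cementum annulus count = 34 − 3 + 2 = 33.
2.3 mm over 33 years gives 2.3 / 33 ≈ 0.070 mm/yr.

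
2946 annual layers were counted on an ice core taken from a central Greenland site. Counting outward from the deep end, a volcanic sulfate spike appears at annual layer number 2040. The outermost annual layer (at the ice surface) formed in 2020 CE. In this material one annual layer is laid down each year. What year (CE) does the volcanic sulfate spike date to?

2946 − 2040 = 906 annual layers lie beyond the volcanic sulfate spike toward the ice surface.
Counting back 906 years from 2020 CE places the volcanic sulfate spike in 2020 − 906 = 1114 CE.

1114 CE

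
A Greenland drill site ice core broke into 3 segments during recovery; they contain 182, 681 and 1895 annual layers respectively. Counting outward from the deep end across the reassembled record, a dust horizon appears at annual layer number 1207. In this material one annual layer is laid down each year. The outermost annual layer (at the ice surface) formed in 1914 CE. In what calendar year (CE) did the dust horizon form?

Total annual layers = 182 + 681 + 1895 = 2758.
Between annual layer 1207 and the ice surface there are 2758 − 1207 = 1551 annual layers.
The annual layer at the ice surface is 1914 CE, so the dust horizon dates to 1914 − 1551 = 363 CE.

363 CE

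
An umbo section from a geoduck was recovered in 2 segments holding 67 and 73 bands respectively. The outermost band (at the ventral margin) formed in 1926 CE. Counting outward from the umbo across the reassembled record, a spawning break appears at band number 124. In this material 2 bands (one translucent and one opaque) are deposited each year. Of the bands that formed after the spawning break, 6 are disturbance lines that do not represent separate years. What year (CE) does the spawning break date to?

Total bands = 67 + 73 = 140.
The spawning break sits at band 124 from the umbo, so 140 − 124 = 16 bands formed after it.
16 − 6 false = 10 true bands after the spawning break.
10 bands at 2 per year is 10 / 2 = 5 years.
Counting back 5 years from 1926 CE places the spawning break in 1926 − 5 = 1921 CE.

1921 CE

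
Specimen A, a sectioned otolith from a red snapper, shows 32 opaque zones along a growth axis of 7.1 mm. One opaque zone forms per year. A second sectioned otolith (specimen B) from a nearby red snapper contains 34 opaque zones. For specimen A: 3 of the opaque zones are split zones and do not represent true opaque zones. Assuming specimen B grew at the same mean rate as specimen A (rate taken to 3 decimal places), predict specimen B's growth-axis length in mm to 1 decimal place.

Specimen A: true opaque zone count = 32 − 3 = 29.
A: Extension rate ≈ 7.1 / 29 = 0.245 mm/year.
B's length ≈ 0.245 × 34 = 8.3 mm.

8.3 mm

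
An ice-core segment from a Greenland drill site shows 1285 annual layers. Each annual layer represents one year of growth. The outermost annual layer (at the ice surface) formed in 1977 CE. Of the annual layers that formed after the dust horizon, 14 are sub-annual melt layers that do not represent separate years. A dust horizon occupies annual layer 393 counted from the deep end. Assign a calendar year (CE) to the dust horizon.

Between annual layer 393 and the ice surface there are 1285 − 393 = 892 annual layers.
Removing the 14 false annual layers leaves 892 − 14 = 878 true annual layers beyond the dust horizon.
Counting back 878 years from 1977 CE places the dust horizon in 1977 − 878 = 1099 CE.

1099 CE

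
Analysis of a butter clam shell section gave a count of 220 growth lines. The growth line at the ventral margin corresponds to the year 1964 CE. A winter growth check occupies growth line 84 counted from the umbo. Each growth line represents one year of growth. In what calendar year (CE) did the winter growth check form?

1828 CE

220 − 84 = 136 growth lines lie beyond the winter growth check toward the ventral margin.
Counting back 136 years from 1964 CE places the winter growth check in 1964 − 136 = 1828 CE.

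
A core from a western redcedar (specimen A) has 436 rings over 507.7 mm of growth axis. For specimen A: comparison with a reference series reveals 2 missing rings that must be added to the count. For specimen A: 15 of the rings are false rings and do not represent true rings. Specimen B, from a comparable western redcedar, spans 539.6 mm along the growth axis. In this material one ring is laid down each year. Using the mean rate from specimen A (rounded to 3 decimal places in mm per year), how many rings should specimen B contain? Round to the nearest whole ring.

450 rings

Specimen A: adjusted count: 436 − 15 + 2 = 423 rings.
A: Extension rate ≈ 507.7 / 423 = 1.200 mm per year.
Specimen B: 539.6 mm / 1.200 mm per year = 449.67 years ≈ 450 rings.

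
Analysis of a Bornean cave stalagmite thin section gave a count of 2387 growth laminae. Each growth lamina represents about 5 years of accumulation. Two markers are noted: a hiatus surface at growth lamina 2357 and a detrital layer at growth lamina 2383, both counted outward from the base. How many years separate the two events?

130 years

Separation: 2383 − 2357 = 26 growth laminae.
26 growth laminae at 5 years each span 26 × 5 = 130 years.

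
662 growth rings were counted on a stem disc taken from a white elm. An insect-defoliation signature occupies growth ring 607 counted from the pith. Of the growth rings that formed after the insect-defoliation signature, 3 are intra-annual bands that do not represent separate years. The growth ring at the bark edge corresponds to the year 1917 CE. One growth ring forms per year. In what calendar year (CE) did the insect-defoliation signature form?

The insect-defoliation signature sits at growth ring 607 from the pith, so 662 − 607 = 55 growth rings formed after it.
Excluding 3 false growth rings: 55 − 3 = 52.
The growth ring at the bark edge is 1917 CE, so the insect-defoliation signature dates to 1917 − 52 = 1865 CE.

1865 CE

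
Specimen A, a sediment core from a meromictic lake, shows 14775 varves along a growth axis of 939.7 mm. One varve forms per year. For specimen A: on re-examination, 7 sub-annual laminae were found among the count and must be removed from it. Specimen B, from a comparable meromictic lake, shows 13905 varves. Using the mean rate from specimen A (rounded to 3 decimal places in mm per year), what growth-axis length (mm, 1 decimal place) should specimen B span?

Specimen A: correcting the raw count gives 14775 − 7 = 14768 true varves.
A: Mean rate = 939.7 mm / 14768 years ≈ 0.064 mm/yr.
B's length ≈ 0.064 × 13905 = 889.9 mm.

889.9 mm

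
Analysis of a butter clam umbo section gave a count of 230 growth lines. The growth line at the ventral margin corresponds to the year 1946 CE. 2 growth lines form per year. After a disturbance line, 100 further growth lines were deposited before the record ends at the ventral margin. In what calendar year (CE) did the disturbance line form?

100 growth lines post-date the disturbance line.
100 growth lines at 2 per year is 100 / 2 = 50 years.
1946 − 50 = 1896 CE.

1896 CE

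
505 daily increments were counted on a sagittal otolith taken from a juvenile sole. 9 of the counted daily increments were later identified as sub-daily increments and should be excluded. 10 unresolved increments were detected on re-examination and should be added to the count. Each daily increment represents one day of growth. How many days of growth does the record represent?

506 days

After corrections the count is 505 − 9 + 10 = 506 daily increments.
At one daily increment per day, that is 506 days.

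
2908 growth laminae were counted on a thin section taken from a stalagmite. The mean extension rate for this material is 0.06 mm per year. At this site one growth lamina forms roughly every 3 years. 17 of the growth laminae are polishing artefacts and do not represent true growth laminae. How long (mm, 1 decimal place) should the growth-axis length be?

Correcting the raw count gives 2908 − 17 = 2891 true growth laminae.
At 3 years per growth lamina, 2891 × 3 = 8673 years.
Length ≈ 0.06 × 8673 = 520.4 mm.

520.4 mm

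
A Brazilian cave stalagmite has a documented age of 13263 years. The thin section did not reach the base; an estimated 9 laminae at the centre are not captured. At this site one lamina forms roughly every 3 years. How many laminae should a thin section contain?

4412 laminae

Expected laminae: 13263 / 3 = 4421.
Subtracting the 9 laminae not captured gives 4421 − 9 = 4412 laminae in the record.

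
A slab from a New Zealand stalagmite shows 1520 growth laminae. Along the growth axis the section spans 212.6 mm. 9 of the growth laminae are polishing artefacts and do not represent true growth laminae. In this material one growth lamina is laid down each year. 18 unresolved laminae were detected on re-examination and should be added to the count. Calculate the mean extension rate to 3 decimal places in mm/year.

0.139 mm/year

After corrections the count is 1520 − 9 + 18 = 1529 growth laminae.
Extension rate ≈ 212.6 / 1529 = 0.139 mm/year.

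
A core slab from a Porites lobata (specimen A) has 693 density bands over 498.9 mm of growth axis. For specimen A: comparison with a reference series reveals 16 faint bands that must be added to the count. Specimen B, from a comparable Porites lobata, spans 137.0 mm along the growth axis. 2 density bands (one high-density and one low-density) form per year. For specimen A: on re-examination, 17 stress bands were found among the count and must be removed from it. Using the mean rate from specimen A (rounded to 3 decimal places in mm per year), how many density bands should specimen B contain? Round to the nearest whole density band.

190 density bands

Specimen A: true density band count = 693 − 17 + 16 = 692.
Specimen A: with 2 density bands per year, 692 / 2 = 346 years.
A: Extension rate ≈ 498.9 / 346 = 1.442 mm/yr.
For B, 137.0 / 1.442 = 95.01 years; at 2 density bands per year that is 95.01 × 2 ≈ 190 density bands.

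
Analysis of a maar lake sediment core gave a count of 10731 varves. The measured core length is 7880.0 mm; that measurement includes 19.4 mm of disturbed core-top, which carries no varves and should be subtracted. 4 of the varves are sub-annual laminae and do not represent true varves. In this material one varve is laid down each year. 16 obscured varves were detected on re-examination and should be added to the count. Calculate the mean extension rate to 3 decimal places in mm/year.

After corrections the count is 10731 − 4 + 16 = 10743 varves.
Net length = 7880.0 − 19.4 = 7860.6 mm.
Extension rate ≈ 7860.6 / 10743 = 0.732 mm/year.

0.732 mm/year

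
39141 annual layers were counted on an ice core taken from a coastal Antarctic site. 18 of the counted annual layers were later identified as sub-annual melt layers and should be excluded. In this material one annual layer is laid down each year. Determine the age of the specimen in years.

39123 years

Adjusted count: 39141 − 18 = 39123 annual layers.
With a one-to-one annual layer periodicity this is 39123 years.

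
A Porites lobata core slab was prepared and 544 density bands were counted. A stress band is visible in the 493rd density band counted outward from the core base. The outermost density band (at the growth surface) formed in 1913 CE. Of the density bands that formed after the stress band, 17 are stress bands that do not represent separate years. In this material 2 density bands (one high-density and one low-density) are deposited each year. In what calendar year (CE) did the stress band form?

1896 CE

Between density band 493 and the growth surface there are 544 − 493 = 51 density bands.
Removing the 17 false density bands leaves 51 − 17 = 34 true density bands beyond the stress band.
With 2 density bands per year, 34 / 2 = 17 years.
1913 − 17 = 1896 CE.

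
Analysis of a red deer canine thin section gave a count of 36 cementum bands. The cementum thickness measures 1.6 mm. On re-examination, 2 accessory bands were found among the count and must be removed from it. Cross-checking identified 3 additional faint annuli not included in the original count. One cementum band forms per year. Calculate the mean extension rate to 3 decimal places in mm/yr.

0.043 mm/yr

True cementum band count = 36 − 2 + 3 = 37.
1.6 mm over 37 years gives 1.6 / 37 ≈ 0.043 mm/yr.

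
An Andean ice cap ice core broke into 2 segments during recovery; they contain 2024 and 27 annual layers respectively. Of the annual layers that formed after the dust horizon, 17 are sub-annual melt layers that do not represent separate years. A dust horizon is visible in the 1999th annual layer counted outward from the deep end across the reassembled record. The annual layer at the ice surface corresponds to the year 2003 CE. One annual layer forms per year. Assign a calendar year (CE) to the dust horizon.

1968 CE

Total annual layers = 2024 + 27 = 2051.
2051 − 1999 = 52 annual layers lie beyond the dust horizon toward the ice surface.
Removing the 17 false annual layers leaves 52 − 17 = 35 true annual layers beyond the dust horizon.
2003 − 35 = 1968 CE.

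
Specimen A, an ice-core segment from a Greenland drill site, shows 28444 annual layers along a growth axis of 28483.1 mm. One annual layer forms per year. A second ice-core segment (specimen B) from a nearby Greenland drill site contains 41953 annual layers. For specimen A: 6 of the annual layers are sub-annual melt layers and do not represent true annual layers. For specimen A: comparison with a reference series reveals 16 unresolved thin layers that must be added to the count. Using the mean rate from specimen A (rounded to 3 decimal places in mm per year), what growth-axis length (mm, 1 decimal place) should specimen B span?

41995.0 mm

Specimen A: adjusted count: 28444 − 6 + 16 = 28454 annual layers.
A: Mean rate = 28483.1 mm / 28454 years ≈ 1.001 mm/yr.
Length of B = 1.001 × 41953 = 41995.0 mm.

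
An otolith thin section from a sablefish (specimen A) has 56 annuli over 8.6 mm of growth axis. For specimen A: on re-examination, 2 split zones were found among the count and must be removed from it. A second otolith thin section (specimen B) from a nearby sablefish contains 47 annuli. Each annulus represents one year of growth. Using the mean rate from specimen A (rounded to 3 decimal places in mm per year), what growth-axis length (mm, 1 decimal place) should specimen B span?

Specimen A: after corrections the count is 56 − 2 = 54 annuli.
A: Mean rate = 8.6 mm / 54 years ≈ 0.159 mm/yr.
Length of B = 0.159 × 47 = 7.5 mm.

7.5 mm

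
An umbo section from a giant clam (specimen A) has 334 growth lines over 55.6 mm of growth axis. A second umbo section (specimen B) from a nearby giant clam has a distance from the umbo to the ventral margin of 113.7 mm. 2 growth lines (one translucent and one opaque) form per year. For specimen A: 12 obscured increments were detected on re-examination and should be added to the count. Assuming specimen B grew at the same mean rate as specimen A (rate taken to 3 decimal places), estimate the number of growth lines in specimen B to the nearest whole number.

708 growth lines

Specimen A: adjusted count: 334 + 12 = 346 growth lines.
Specimen A: with 2 growth lines per year, 346 / 2 = 173 years.
A: 55.6 mm over 173 years gives 55.6 / 173 ≈ 0.321 mm per year.
For B, 113.7 / 0.321 = 354.21 years; at 2 growth lines per year that is 354.21 × 2 ≈ 708 growth lines.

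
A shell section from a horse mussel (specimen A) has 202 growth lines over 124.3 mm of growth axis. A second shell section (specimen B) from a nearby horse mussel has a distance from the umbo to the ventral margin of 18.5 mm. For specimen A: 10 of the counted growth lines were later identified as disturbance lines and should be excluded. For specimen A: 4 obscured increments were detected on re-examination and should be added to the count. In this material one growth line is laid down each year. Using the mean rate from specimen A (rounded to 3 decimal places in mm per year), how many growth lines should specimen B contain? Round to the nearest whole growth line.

29 growth lines

Specimen A: adjusted count: 202 − 10 + 4 = 196 growth lines.
A: 124.3 mm over 196 years gives 124.3 / 196 ≈ 0.634 mm per year.
For B, 18.5 / 0.634 = 29.18 years ≈ 29 growth lines.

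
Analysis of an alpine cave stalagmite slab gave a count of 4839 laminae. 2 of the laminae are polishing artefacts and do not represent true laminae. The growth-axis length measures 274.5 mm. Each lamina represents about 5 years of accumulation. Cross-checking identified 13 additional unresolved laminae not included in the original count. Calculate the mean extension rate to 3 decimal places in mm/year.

0.011 mm/year

Correcting the raw count gives 4839 − 2 + 13 = 4850 true laminae.
4850 laminae at 5 years each span 4850 × 5 = 24250 years.
274.5 mm over 24250 years gives 274.5 / 24250 ≈ 0.011 mm/year.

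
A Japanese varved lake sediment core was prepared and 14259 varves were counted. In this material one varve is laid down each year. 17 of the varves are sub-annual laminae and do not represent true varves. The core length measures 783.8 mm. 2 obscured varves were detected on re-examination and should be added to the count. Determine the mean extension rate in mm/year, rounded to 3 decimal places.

True varve count = 14259 − 17 + 2 = 14244.
783.8 mm over 14244 years gives 783.8 / 14244 ≈ 0.055 mm/year.

0.055 mm/year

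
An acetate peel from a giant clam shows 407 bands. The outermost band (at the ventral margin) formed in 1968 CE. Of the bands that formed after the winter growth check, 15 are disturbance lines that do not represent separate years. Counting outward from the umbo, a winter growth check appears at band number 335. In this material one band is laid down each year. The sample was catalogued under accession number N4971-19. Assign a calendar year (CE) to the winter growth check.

The winter growth check sits at band 335 from the umbo, so 407 − 335 = 72 bands formed after it.
Excluding 15 false bands: 72 − 15 = 57.
Counting back 57 years from 1968 CE places the winter growth check in 1968 − 57 = 1911 CE.

1911 CE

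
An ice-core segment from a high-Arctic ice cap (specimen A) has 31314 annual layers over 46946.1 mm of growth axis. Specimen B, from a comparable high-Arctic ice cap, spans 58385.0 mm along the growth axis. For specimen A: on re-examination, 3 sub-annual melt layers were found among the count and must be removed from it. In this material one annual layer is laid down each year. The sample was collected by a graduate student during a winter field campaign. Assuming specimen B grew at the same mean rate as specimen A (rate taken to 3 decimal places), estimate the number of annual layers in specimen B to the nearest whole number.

Specimen A: true annual layer count = 31314 − 3 = 31311.
A: Extension rate ≈ 46946.1 / 31311 = 1.499 mm/yr.
For B, 58385.0 / 1.499 = 38949.30 years ≈ 38949 annual layers.

38949 annual layers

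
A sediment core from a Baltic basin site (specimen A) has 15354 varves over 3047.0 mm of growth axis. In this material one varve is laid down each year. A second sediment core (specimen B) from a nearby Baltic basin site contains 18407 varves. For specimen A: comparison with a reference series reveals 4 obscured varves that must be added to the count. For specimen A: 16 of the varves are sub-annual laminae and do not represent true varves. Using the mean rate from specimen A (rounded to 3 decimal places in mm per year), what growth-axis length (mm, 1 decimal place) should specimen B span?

3663.0 mm

Specimen A: true varve count = 15354 − 16 + 4 = 15342.
A: Extension rate ≈ 3047.0 / 15342 = 0.199 mm/yr.
B's length ≈ 0.199 × 18407 = 3663.0 mm.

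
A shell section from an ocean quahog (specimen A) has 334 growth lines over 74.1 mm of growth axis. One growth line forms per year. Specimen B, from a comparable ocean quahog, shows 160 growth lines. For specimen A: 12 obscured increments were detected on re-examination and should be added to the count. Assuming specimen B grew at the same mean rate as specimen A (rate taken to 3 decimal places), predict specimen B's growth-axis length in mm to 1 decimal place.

34.2 mm

Specimen A: true growth line count = 334 + 12 = 346.
A: 74.1 mm over 346 years gives 74.1 / 346 ≈ 0.214 mm/year.
Length of B = 0.214 × 160 = 34.2 mm.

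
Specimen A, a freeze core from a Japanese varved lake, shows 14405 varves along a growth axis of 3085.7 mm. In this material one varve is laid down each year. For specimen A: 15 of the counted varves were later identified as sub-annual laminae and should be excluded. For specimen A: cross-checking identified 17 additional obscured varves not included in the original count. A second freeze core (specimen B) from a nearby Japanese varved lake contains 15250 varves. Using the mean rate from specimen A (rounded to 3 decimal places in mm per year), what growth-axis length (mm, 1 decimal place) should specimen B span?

Specimen A: correcting the raw count gives 14405 − 15 + 17 = 14407 true varves.
A: Extension rate ≈ 3085.7 / 14407 = 0.214 mm/yr.
Length of B = 0.214 × 15250 = 3263.5 mm.

3263.5 mm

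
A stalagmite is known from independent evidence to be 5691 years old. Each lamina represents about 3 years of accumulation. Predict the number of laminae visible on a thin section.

Expected laminae: 5691 / 3 = 1897.
So 1897 laminae should be present.

1897 laminae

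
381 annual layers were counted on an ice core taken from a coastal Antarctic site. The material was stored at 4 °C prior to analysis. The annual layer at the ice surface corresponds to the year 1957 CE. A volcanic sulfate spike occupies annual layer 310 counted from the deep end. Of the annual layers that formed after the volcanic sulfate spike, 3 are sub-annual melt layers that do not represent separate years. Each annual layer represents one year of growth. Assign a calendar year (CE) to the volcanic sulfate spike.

381 − 310 = 71 annual layers lie beyond the volcanic sulfate spike toward the ice surface.
Excluding 3 false annual layers: 71 − 3 = 68.
Counting back 68 years from 1957 CE places the volcanic sulfate spike in 1957 − 68 = 1889 CE.

1889 CE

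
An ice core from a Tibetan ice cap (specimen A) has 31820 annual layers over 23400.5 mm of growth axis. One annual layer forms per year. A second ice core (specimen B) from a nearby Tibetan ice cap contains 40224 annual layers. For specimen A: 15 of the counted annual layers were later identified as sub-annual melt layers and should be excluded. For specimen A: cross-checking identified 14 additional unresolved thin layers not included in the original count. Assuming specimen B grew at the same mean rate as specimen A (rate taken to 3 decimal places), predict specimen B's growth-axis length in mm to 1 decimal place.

Specimen A: true annual layer count = 31820 − 15 + 14 = 31819.
A: Extension rate ≈ 23400.5 / 31819 = 0.735 mm/year.
B's length ≈ 0.735 × 40224 = 29564.6 mm.

29564.6 mm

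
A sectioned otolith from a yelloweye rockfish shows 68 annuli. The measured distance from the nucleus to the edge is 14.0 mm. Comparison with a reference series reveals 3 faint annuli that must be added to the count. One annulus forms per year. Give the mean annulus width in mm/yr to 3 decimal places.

Correcting the raw count gives 68 + 3 = 71 true annuli.
Mean rate = 14.0 mm / 71 years ≈ 0.197 mm/yr.

0.197 mm/yr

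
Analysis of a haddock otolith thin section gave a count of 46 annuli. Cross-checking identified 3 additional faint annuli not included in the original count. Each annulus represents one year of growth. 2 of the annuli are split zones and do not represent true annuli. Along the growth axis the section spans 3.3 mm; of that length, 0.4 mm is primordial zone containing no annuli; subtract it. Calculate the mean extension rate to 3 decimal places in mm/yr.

Correcting the raw count gives 46 − 2 + 3 = 47 true annuli.
Net length = 3.3 − 0.4 = 2.9 mm.
Mean rate = 2.9 mm / 47 years ≈ 0.062 mm/yr.

0.062 mm/yr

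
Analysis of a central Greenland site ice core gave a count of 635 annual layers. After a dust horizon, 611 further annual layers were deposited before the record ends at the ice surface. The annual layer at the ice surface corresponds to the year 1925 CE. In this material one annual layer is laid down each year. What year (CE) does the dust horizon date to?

1314 CE

611 annual layers post-date the dust horizon.
Counting back 611 years from 1925 CE places the dust horizon in 1925 − 611 = 1314 CE.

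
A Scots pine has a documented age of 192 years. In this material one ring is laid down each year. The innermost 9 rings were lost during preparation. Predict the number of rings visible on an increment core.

183 rings

Expected rings over 192 years: 192.
192 − 9 missed = 183 rings expected in the prepared section.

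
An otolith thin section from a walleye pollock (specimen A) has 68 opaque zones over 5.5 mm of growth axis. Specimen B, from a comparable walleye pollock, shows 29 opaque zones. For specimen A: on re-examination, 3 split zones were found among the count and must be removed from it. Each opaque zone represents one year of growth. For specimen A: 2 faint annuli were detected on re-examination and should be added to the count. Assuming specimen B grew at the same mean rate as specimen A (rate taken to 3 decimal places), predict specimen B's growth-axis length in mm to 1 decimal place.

2.4 mm

Specimen A: after corrections the count is 68 − 3 + 2 = 67 opaque zones.
A: Mean rate = 5.5 mm / 67 years ≈ 0.082 mm/year.
Length of B = 0.082 × 29 = 2.4 mm.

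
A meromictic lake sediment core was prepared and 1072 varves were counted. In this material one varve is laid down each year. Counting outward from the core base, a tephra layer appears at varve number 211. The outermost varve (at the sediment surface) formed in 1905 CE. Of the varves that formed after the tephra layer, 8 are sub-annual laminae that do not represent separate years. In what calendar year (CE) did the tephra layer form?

1072 − 211 = 861 varves lie beyond the tephra layer toward the sediment surface.
Removing the 8 false varves leaves 861 − 8 = 853 true varves beyond the tephra layer.
The varve at the sediment surface is 1905 CE, so the tephra layer dates to 1905 − 853 = 1052 CE.

1052 CE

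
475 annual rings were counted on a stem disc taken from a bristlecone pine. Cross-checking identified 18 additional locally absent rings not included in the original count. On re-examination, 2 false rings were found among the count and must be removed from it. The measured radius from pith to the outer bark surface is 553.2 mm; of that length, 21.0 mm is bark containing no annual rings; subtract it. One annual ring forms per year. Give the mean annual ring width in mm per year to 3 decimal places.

Correcting the raw count gives 475 − 2 + 18 = 491 true annual rings.
Removing the 21.0 mm offcut leaves 553.2 − 21.0 = 532.2 mm.
532.2 mm over 491 years gives 532.2 / 491 ≈ 1.084 mm per year.

1.084 mm per year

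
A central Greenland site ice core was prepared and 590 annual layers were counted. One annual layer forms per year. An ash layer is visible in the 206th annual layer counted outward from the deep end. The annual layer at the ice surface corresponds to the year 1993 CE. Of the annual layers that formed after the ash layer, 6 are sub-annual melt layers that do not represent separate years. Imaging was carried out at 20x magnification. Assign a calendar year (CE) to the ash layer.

The ash layer sits at annual layer 206 from the deep end, so 590 − 206 = 384 annual layers formed after it.
Removing the 6 false annual layers leaves 384 − 6 = 378 true annual layers beyond the ash layer.
Counting back 378 years from 1993 CE places the ash layer in 1993 − 378 = 1615 CE.

1615 CE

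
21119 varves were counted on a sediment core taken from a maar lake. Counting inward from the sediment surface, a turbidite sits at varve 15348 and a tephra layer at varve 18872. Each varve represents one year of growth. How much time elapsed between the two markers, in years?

3524 yr

The two markers are separated by 18872 − 15348 = 3524 varves.
At one varve per year, 3524 years elapsed between them.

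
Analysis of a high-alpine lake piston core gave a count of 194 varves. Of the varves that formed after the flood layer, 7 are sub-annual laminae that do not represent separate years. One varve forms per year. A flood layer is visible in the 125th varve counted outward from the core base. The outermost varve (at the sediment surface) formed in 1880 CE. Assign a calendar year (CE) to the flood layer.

Between varve 125 and the sediment surface there are 194 − 125 = 69 varves.
69 − 7 false = 62 true varves after the flood layer.
1880 − 62 = 1818 CE.

1818 CE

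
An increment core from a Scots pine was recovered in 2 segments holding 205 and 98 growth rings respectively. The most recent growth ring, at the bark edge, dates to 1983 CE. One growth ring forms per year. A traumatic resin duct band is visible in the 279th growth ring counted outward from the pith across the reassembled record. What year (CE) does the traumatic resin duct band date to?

Total growth rings = 205 + 98 = 303.
303 − 279 = 24 growth rings lie beyond the traumatic resin duct band toward the bark edge.
1983 − 24 = 1959 CE.

1959 CE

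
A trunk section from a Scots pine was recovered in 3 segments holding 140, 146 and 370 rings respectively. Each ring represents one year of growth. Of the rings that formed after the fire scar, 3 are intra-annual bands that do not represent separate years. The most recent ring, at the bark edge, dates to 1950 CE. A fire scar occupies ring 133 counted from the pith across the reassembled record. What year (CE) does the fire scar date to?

Total rings = 140 + 146 + 370 = 656.
Between ring 133 and the bark edge there are 656 − 133 = 523 rings.
Excluding 3 false rings: 523 − 3 = 520.
Counting back 520 years from 1950 CE places the fire scar in 1950 − 520 = 1430 CE.

1430 CE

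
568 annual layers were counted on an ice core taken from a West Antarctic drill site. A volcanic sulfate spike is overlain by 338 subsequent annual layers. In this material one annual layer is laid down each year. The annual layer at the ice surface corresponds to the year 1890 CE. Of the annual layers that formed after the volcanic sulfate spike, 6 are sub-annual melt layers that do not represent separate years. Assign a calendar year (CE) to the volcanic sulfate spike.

1558 CE

338 annual layers post-date the volcanic sulfate spike.
Removing the 6 false annual layers leaves 338 − 6 = 332 true annual layers beyond the volcanic sulfate spike.
Counting back 332 years from 1890 CE places the volcanic sulfate spike in 1890 − 332 = 1558 CE.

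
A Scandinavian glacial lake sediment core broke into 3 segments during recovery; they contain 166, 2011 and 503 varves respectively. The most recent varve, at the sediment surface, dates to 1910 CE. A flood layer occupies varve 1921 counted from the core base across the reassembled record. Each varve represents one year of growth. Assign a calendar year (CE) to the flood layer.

Total varves = 166 + 2011 + 503 = 2680.
2680 − 1921 = 759 varves lie beyond the flood layer toward the sediment surface.
1910 − 759 = 1151 CE.

1151 CE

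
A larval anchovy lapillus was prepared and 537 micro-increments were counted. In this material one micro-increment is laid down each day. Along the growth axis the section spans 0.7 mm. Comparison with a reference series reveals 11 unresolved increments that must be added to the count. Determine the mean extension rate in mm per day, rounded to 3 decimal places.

0.001 mm per day

Adjusted count: 537 + 11 = 548 micro-increments.
Extension rate ≈ 0.7 / 548 = 0.001 mm per day.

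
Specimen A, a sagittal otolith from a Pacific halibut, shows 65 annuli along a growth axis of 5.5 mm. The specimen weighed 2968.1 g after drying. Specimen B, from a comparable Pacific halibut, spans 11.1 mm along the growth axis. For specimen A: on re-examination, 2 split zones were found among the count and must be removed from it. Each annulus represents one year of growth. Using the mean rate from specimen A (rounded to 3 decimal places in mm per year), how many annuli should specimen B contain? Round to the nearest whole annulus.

Specimen A: true annulus count = 65 − 2 = 63.
A: 5.5 mm over 63 years gives 5.5 / 63 ≈ 0.087 mm per year.
B spans 11.1 / 0.087 = 127.59 years ≈ 128 annuli.

128 annuli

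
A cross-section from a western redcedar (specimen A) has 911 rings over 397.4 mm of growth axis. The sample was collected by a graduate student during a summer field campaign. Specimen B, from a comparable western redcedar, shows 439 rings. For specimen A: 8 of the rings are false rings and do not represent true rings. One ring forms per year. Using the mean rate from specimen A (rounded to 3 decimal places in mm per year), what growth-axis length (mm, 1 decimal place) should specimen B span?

193.2 mm

Specimen A: after corrections the count is 911 − 8 = 903 rings.
A: Extension rate ≈ 397.4 / 903 = 0.440 mm/year.
B's length ≈ 0.440 × 439 = 193.2 mm.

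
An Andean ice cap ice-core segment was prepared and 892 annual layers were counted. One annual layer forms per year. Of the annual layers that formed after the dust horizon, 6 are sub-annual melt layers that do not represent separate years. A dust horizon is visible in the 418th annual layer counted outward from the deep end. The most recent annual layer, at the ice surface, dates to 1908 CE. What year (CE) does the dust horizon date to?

1440 CE

892 − 418 = 474 annual layers lie beyond the dust horizon toward the ice surface.
Excluding 6 false annual layers: 474 − 6 = 468.
The annual layer at the ice surface is 1908 CE, so the dust horizon dates to 1908 − 468 = 1440 CE.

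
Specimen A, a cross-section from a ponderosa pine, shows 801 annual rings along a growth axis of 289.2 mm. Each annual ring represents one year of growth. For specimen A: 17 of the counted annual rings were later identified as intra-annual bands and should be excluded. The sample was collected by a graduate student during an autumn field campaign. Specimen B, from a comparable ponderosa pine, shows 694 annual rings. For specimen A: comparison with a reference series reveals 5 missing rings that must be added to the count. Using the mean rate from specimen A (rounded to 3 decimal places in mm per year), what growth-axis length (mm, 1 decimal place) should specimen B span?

Specimen A: adjusted count: 801 − 17 + 5 = 789 annual rings.
A: 289.2 mm over 789 years gives 289.2 / 789 ≈ 0.367 mm per year.
B's length ≈ 0.367 × 694 = 254.7 mm.

254.7 mm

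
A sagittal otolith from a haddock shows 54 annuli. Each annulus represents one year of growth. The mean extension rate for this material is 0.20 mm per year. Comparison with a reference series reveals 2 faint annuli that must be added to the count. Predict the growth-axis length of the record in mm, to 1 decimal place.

11.2 mm

Adjusted count: 54 + 2 = 56 annuli.
Predicted length = 0.20 mm/year × 56 years = 11.2 mm.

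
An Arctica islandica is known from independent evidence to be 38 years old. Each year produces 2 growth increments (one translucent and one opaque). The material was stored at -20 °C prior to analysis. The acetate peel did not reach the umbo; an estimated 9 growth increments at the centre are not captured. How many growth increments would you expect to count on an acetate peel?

67 growth increments

Expected growth increments: 38 × 2 = 76.
Less the 9 uncaptured growth increments: 76 − 9 = 67.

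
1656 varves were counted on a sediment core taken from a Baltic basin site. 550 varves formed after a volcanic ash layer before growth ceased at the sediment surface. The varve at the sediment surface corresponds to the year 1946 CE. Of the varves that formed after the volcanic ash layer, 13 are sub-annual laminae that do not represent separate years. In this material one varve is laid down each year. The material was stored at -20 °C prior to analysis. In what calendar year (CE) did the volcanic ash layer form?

550 varves formed after the volcanic ash layer.
Removing the 13 false varves leaves 550 − 13 = 537 true varves beyond the volcanic ash layer.
Counting back 537 years from 1946 CE places the volcanic ash layer in 1946 − 537 = 1409 CE.

1409 CE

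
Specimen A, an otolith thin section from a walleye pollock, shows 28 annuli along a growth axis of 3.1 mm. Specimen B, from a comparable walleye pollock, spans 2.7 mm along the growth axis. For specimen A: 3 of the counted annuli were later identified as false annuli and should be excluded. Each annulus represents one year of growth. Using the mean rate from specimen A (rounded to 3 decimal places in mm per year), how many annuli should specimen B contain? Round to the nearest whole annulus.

Specimen A: correcting the raw count gives 28 − 3 = 25 true annuli.
A: 3.1 mm over 25 years gives 3.1 / 25 ≈ 0.124 mm/yr.
For B, 2.7 / 0.124 = 21.77 years ≈ 22 annuli.

22 annuli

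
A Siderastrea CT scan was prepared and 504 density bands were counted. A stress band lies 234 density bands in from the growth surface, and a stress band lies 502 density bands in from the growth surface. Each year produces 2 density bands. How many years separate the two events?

134 yr

Separation: 502 − 234 = 268 density bands.
268 density bands at 2 per year is 268 / 2 = 134 years.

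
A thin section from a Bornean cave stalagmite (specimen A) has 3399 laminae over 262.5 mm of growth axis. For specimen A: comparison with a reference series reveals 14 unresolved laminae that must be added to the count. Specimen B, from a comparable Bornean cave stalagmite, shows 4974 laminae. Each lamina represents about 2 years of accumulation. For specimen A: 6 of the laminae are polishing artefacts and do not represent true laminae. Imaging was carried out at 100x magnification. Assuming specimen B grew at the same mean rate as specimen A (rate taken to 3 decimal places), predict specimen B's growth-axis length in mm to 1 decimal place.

388.0 mm

Specimen A: true lamina count = 3399 − 6 + 14 = 3407.
Specimen A: at 2 years per lamina, 3407 × 2 = 6814 years.
A: Mean rate = 262.5 mm / 6814 years ≈ 0.039 mm/year.
Specimen B: multiplying by 2 years per lamina: 4974 × 2 = 9948 years. B's length ≈ 0.039 × 9948 = 388.0 mm.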